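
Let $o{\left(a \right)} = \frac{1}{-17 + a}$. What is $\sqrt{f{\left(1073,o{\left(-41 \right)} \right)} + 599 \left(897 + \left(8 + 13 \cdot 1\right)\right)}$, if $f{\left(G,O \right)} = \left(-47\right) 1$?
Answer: $\sqrt{549835} \approx 741.51$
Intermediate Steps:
$f{\left(G,O \right)} = -47$
$\sqrt{f{\left(1073,o{\left(-41 \right)} \right)} + 599 \left(897 + \left(8 + 13 \cdot 1\right)\right)} = \sqrt{-47 + 599 \left(897 + \left(8 + 13 \cdot 1\right)\right)} = \sqrt{-47 + 599 \left(897 + \left(8 + 13\right)\right)} = \sqrt{-47 + 599 \left(897 + 21\right)} = \sqrt{-47 + 599 \cdot 918} = \sqrt{-47 + 549882} = \sqrt{549835}$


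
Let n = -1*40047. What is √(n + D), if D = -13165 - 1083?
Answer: I*√54295 ≈ 233.01*I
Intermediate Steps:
D = -14248
n = -40047
√(n + D) = √(-40047 - 14248) = √(-54295) = I*√54295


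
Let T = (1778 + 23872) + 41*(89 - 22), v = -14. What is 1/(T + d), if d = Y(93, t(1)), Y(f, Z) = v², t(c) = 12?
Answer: 1/28593 ≈ 3.4974e-5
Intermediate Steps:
Y(f, Z) = 196 (Y(f, Z) = (-14)² = 196)
d = 196
T = 28397 (T = 25650 + 41*67 = 25650 + 2747 = 28397)
1/(T + d) = 1/(28397 + 196) = 1/28593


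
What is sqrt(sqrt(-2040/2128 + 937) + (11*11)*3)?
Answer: sqrt(25684428 + 266*sqrt(66230542))/266 ≈ 19.839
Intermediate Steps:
sqrt(sqrt(-2040/2128 + 937) + (11*11)*3) = sqrt(sqrt(-2040*1/2128 + 937) + 121*3) = sqrt(sqrt(-255/266 + 937) + 363) = sqrt(sqrt(248987/266) + 363) = sqrt(sqrt(66230542)/266 + 363) = sqrt(363 + sqrt(66230542)/266)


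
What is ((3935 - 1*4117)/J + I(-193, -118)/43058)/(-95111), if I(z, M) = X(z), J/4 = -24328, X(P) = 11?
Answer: -2226747/99630201447664 ≈ -2.2350e-8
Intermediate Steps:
J = -97312 (J = 4*(-24328) = -97312)
I(z, M) = 11
((3935 - 1*4117)/J + I(-193, -118)/43058)/(-95111) = ((3935 - 1*4117)/(-97312) + 11/43058)/(-95111) = ((3935 - 4117)*(-1/97312) + 11*(1/43058))*(-1/95111) = (-182*(-1/97312) + 11/43058)*(-1/95111) = (91/48656 + 11/43058)*(-1/95111) = (2226747/1047515024)*(-1/95111) = -2226747/99630201447664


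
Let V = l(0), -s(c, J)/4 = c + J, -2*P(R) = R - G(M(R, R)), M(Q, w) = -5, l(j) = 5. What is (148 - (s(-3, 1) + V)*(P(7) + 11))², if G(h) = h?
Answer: 6889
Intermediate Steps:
P(R) = -5/2 - R/2 (P(R) = -(R - 1*(-5))/2 = -(R + 5)/2 = -(5 + R)/2 = -5/2 - R/2)
s(c, J) = -4*J - 4*c (s(c, J) = -4*(c + J) = -4*(J + c) = -4*J - 4*c)
V = 5
(148 - (s(-3, 1) + V)*(P(7) + 11))² = (148 - ((-4*1 - 4*(-3)) + 5)*((-5/2 - ½*7) + 11))² = (148 - ((-4 + 12) + 5)*((-5/2 - 7/2) + 11))² = (148 - (8 + 5)*(-6 + 11))² = (148 - 13*5)² = (148 - 1*65)² = (148 - 65)² = 83² = 6889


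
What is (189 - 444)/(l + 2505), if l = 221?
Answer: -255/2726 ≈ -0.093544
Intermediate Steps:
(189 - 444)/(l + 2505) = (189 - 444)/(221 + 2505) = -255/2726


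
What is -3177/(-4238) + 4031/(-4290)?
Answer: -66424/349635 ≈ -0.18998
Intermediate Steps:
-3177/(-4238) + 4031/(-4290) = -3177*(-1/4238) + 4031*(-1/4290) = 3177/4238 - 4031/4290 = -66424/349635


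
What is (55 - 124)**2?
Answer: 4761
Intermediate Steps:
(55 - 124)**2 = (-69)**2 = 4761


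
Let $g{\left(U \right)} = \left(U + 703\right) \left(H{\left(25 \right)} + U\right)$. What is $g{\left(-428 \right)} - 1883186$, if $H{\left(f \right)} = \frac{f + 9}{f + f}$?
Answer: $-2000699$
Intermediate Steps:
$H{\left(f \right)} = \frac{9 + f}{2 f}$
$g{\left(U \right)} = \left(703 + U\right) \left(\frac{17}{25} + U\right)$ ($g{\left(U \right)} = \left(U + 703\right) \left(\frac{9 + 25}{2 \cdot 25} + U\right) = \left(703 + U\right) \left(\frac{1}{2} \cdot \frac{1}{25} \cdot 34 + U\right) = \left(703 + U\right) \left(\frac{17}{25} + U\right)$)
$g{\left(-428 \right)} - 1883186 = \left(\frac{11951}{25} + \left(-428\right)^{2} + \frac{17592}{25} \left(-428\right)\right) - 1883186 = \left(\frac{11951}{25} + 183184 - \frac{7529376}{25}\right) - 1883186 = -117513 - 1883186 = -2000699$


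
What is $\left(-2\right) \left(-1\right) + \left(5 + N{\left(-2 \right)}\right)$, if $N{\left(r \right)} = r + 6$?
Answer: $11$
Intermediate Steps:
$N{\left(r \right)} = 6 + r$
$\left(-2\right) \left(-1\right) + \left(5 + N{\left(-2 \right)}\right) = \left(-2\right) \left(-1\right) + \left(5 + \left(6 - 2\right)\right) = 2 + \left(5 + 4\right) = 2 + 9 = 11$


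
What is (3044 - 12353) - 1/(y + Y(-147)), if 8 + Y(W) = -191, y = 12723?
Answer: -116585917/12524 ≈ -9309.0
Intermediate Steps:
Y(W) = -199 (Y(W) = -8 - 191 = -199)
(3044 - 12353) - 1/(y + Y(-147)) = (3044 - 12353) - 1/(12723 - 199) = -9309 - 1/12524 = -116585917/12524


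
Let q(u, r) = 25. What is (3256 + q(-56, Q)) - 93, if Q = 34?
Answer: 3188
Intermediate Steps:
(3256 + q(-56, Q)) - 93 = (3256 + 25) - 93 = 3281 - 93 = 3188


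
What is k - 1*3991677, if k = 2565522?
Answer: -1426155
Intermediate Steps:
k - 1*3991677 = 2565522 - 1*3991677 = 2565522 - 3991677 = -1426155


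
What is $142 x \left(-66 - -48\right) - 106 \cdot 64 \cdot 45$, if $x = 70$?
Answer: $-484200$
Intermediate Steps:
$142 x \left(-66 - -48\right) - 106 \cdot 64 \cdot 45 = 142 \cdot 70 \left(-66 - -48\right) - 106 \cdot 64 \cdot 45 = 9940 \left(-66 + 48\right) - 6784 \cdot 45 = 9940 \left(-18\right) - 305280 = -178920 - 305280 = -484200$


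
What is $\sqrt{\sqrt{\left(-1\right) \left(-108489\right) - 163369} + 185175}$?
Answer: $\sqrt{185175 + 28 i \sqrt{70}} \approx 430.32 + 0.272 i$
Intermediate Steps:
$\sqrt{\sqrt{\left(-1\right) \left(-108489\right) - 163369} + 185175} = \sqrt{\sqrt{108489 - 163369} + 185175} = \sqrt{\sqrt{-54880} + 185175} = \sqrt{28 i \sqrt{70} + 185175} = \sqrt{185175 + 28 i \sqrt{70}}$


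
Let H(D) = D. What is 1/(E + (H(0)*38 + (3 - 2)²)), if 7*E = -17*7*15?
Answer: -1/254 ≈ -0.0039370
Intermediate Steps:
E = -255 (E = (-17*7*15)/7 = (-119*15)/7 = (⅐)*(-1785) = -255)
1/(E + (H(0)*38 + (3 - 2)²)) = 1/(-255 + (0*38 + (3 - 2)²)) = 1/(-255 + (0 + 1²)) = 1/(-255 + (0 + 1)) = 1/(-255 + 1) = 1/(-254) = -1/254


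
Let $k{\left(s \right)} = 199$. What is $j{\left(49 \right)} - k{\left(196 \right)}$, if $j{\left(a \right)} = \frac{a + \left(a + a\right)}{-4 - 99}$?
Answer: $- \frac{20644}{103} \approx -200.43$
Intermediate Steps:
$j{\left(a \right)} = - \frac{3 a}{103}$ ($j{\left(a \right)} = \frac{a + 2 a}{-103} = 3 a \left(- \frac{1}{103}\right) = - \frac{3 a}{103}$)
$j{\left(49 \right)} - k{\left(196 \right)} = \left(- \frac{3}{103}\right) 49 - 199 = - \frac{147}{103} - 199 = - \frac{20644}{103}$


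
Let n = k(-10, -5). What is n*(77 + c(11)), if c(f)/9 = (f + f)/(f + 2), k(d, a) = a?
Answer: -5995/13 ≈ -461.15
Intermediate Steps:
n = -5
c(f) = 18*f/(2 + f) (c(f) = 9*((f + f)/(f + 2)) = 9*((2*f)/(2 + f)) = 9*(2*f/(2 + f)) = 18*f/(2 + f))
n*(77 + c(11)) = -5*(77 + 18*11/(2 + 11)) = -5*(77 + 18*11/13) = -5*(77 + 18*11*(1/13)) = -5*(77 + 198/13) = -5*1199/13 = -5995/13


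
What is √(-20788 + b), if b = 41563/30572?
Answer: I*√4857043749239/15286 ≈ 144.18*I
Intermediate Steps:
b = 41563/30572 (b = 41563*(1/30572) = 41563/30572 ≈ 1.3595)
√(-20788 + b) = √(-20788 + 41563/30572) = √(-635489173/30572) = I*√4857043749239/15286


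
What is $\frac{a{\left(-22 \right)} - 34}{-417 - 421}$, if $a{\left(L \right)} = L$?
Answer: $\frac{28}{419} \approx 0.066826$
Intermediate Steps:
$\frac{a{\left(-22 \right)} - 34}{-417 - 421} = \frac{-22 - 34}{-417 - 421} = - \frac{56}{-838} = \left(-56\right) \left(- \frac{1}{838}\right) = \frac{28}{419}$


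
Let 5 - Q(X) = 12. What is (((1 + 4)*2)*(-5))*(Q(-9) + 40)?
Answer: -1650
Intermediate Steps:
Q(X) = -7 (Q(X) = 5 - 1*12 = 5 - 12 = -7)
(((1 + 4)*2)*(-5))*(Q(-9) + 40) = (((1 + 4)*2)*(-5))*(-7 + 40) = ((5*2)*(-5))*33 = (10*(-5))*33 = -50*33 = -1650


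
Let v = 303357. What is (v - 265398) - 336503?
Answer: -298544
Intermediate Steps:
(v - 265398) - 336503 = (303357 - 265398) - 336503 = 37959 - 336503 = -298544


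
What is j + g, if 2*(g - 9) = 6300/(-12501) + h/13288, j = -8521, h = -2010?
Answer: -157112303129/18457032 ≈ -8512.3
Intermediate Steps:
g = 160066543/18457032 (g = 9 + (6300/(-12501) - 2010/13288)/2 = 9 + (6300*(-1/12501) - 2010*1/13288)/2 = 9 + (-700/1389 - 1005/6644)/2 = 9 + (1/2)*(-6046745/9228516) = 9 - 6046745/18457032 = 160066543/18457032 ≈ 8.6724)
j + g = -8521 + 160066543/18457032 = -157112303129/18457032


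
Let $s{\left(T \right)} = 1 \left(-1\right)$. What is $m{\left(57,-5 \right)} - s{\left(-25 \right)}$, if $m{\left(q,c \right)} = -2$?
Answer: $-1$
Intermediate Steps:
$s{\left(T \right)} = -1$
$m{\left(57,-5 \right)} - s{\left(-25 \right)} = -2 - -1 = -2 + 1 = -1$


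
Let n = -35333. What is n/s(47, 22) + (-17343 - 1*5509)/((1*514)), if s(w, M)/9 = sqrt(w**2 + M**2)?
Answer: -11426/257 - 35333*sqrt(2693)/24237 ≈ -120.11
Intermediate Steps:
s(w, M) = 9*sqrt(M**2 + w**2) (s(w, M) = 9*sqrt(w**2 + M**2) = 9*sqrt(M**2 + w**2))
n/s(47, 22) + (-17343 - 1*5509)/((1*514)) = -35333*1/(9*sqrt(22**2 + 47**2)) + (-17343 - 1*5509)/((1*514)) = -35333*1/(9*sqrt(484 + 2209)) + (-17343 - 5509)/514 = -35333*sqrt(2693)/24237 - 22852*1/514 = -35333*sqrt(2693)/24237 - 11426/257 = -11426/257 - 35333*sqrt(2693)/24237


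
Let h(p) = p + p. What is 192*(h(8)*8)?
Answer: 24576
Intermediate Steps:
h(p) = 2*p
192*(h(8)*8) = 192*((2*8)*8) = 192*(16*8) = 192*128 = 24576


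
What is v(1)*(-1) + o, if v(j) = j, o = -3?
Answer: -4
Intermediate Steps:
v(1)*(-1) + o = 1*(-1) - 3 = -1 - 3 = -4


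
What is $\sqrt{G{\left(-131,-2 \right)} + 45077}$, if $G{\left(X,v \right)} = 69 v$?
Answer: $\sqrt{44939} \approx 211.99$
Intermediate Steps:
$\sqrt{G{\left(-131,-2 \right)} + 45077} = \sqrt{69 \left(-2\right) + 45077} = \sqrt{-138 + 45077} = \sqrt{44939}$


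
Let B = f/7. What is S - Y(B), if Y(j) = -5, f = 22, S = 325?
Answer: 330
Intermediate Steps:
B = 22/7 ≈ 3.1429
S - Y(B) = 325 - 1*(-5) = 325 + 5 = 330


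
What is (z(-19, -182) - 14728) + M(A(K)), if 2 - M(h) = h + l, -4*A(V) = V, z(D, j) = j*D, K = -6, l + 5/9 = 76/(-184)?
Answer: -2332586/207 ≈ -11269.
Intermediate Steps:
l = -401/414 (l = -5/9 + 76/(-184) = -5/9 + 76*(-1/184) = -5/9 - 19/46 = -401/414 ≈ -0.96860)
z(D, j) = D*j
A(V) = -V/4
M(h) = 1229/414 - h (M(h) = 2 - (h - 401/414) = 2 - (-401/414 + h) = 2 + (401/414 - h) = 1229/414 - h)
(z(-19, -182) - 14728) + M(A(K)) = (-19*(-182) - 14728) + (1229/414 - (-1)*(-6)/4) = (3458 - 14728) + (1229/414 - 1*3/2) = -11270 + (1229/414 - 3/2) = -11270 + 304/207 = -2332586/207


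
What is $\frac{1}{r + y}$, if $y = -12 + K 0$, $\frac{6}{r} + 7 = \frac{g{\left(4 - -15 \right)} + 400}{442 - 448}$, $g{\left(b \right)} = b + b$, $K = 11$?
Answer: $- \frac{40}{483} \approx -0.082816$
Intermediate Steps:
$g{\left(b \right)} = 2 b$
$r = - \frac{3}{40}$ ($r = \frac{6}{-7 + \frac{2 \left(4 - -15\right) + 400}{442 - 448}} = \frac{6}{-7 + \frac{2 \left(4 + 15\right) + 400}{-6}} = \frac{6}{-7 + \left(2 \cdot 19 + 400\right) \left(- \frac{1}{6}\right)} = \frac{6}{-7 + \left(38 + 400\right) \left(- \frac{1}{6}\right)} = \frac{6}{-7 + 438 \left(- \frac{1}{6}\right)} = \frac{6}{-7 - 73} = \frac{6}{-80} = 6 \left(- \frac{1}{80}\right) = - \frac{3}{40} \approx -0.075$)
$y = -12$ ($y = -12 + 11 \cdot 0 = -12 + 0 = -12$)
$\frac{1}{r + y} = \frac{1}{- \frac{3}{40} - 12} = \frac{1}{- \frac{483}{40}} = - \frac{40}{483}$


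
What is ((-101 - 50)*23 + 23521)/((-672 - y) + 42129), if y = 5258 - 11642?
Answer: 20048/47841 ≈ 0.41905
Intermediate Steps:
y = -6384
((-101 - 50)*23 + 23521)/((-672 - y) + 42129) = ((-101 - 50)*23 + 23521)/((-672 - 1*(-6384)) + 42129) = (-151*23 + 23521)/((-672 + 6384) + 42129) = (-3473 + 23521)/(5712 + 42129) = 20048/47841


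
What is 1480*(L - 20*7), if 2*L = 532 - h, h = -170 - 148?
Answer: 421800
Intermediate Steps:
h = -318
L = 425 (L = (532 - 1*(-318))/2 = (532 + 318)/2 = (½)*850 = 425)
1480*(L - 20*7) = 1480*(425 - 20*7) = 1480*(425 - 140) = 1480*285 = 421800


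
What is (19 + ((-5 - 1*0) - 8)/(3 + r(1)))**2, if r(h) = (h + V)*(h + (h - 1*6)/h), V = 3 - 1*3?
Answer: 1024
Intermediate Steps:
V = 0 (V = 3 - 3 = 0)
r(h) = h*(h + (-6 + h)/h) (r(h) = (h + 0)*(h + (h - 1*6)/h) = h*(h + (h - 6)/h) = h*(h + (-6 + h)/h))
(19 + ((-5 - 1*0) - 8)/(3 + r(1)))**2 = (19 + ((-5 - 1*0) - 8)/(3 + (-6 + 1 + 1**2)))**2 = (19 + ((-5 + 0) - 8)/(3 + (-6 + 1 + 1)))**2 = (19 + (-5 - 8)/(3 - 4))**2 = (19 - 13/(-1))**2 = (19 - 13*(-1))**2 = (19 + 13)**2 = 32**2 = 1024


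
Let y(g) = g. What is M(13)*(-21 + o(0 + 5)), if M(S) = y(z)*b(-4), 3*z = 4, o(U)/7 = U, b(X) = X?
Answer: -224/3 ≈ -74.667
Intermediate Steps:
o(U) = 7*U
z = 4/3 (z = (⅓)*4 = 4/3 ≈ 1.3333)
M(S) = -16/3 (M(S) = (4/3)*(-4) = -16/3)
M(13)*(-21 + o(0 + 5)) = -16*(-21 + 7*(0 + 5))/3 = -16*(-21 + 7*5)/3 = -16*(-21 + 35)/3 = -16/3*14 = -224/3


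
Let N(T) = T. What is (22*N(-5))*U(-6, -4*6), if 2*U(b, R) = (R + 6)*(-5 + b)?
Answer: -10890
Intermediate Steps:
U(b, R) = (-5 + b)*(6 + R)/2 (U(b, R) = ((R + 6)*(-5 + b))/2 = ((6 + R)*(-5 + b))/2 = ((-5 + b)*(6 + R))/2 = (-5 + b)*(6 + R)/2)
(22*N(-5))*U(-6, -4*6) = (22*(-5))*(-15 + 3*(-6) - (-10)*6 + (1/2)*(-4*6)*(-6)) = -110*(-15 - 18 - 5/2*(-24) + (1/2)*(-24)*(-6)) = -110*(-15 - 18 + 60 + 72) = -110*99 = -10890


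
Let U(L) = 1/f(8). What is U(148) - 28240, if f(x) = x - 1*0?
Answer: -225919/8 ≈ -28240.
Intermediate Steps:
f(x) = x (f(x) = x + 0 = x)
U(L) = ⅛ (U(L) = 1/8 = ⅛)
U(148) - 28240 = ⅛ - 28240 = -225919/8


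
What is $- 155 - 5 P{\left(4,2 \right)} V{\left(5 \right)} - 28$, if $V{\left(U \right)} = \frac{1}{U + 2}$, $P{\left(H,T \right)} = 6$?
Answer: $\frac{4454}{7} \approx 636.29$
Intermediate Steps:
$V{\left(U \right)} = \frac{1}{2 + U}$
$- 155 - 5 P{\left(4,2 \right)} V{\left(5 \right)} - 28 = - 155 \frac{\left(-5\right) 6}{2 + 5} - 28 = - 155 \left(- \frac{30}{7}\right) - 28 = - 155 \left(\left(-30\right) \frac{1}{7}\right) - 28 = \left(-155\right) \left(- \frac{30}{7}\right) - 28 = \frac{4650}{7} - 28 = \frac{4454}{7}$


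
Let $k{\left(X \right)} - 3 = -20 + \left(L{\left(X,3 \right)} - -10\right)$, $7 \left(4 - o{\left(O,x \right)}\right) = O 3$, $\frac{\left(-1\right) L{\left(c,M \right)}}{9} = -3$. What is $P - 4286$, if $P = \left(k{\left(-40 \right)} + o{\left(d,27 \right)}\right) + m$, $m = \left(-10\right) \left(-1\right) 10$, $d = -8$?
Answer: $- \frac{29110}{7} \approx -4158.6$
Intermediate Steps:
$L{\left(c,M \right)} = 27$ ($L{\left(c,M \right)} = \left(-9\right) \left(-3\right) = 27$)
$o{\left(O,x \right)} = 4 - \frac{3 O}{7}$ ($o{\left(O,x \right)} = 4 - \frac{O 3}{7} = 4 - \frac{3 O}{7}$)
$m = 100$ ($m = 10 \cdot 10 = 100$)
$k{\left(X \right)} = 20$ ($k{\left(X \right)} = 3 + \left(-20 + \left(27 - -10\right)\right) = 3 + \left(-20 + \left(27 + 10\right)\right) = 3 + \left(-20 + 37\right) = 3 + 17 = 20$)
$P = \frac{892}{7}$ ($P = \left(20 + \left(4 - - \frac{24}{7}\right)\right) + 100 = \left(20 + \left(4 + \frac{24}{7}\right)\right) + 100 = \left(20 + \frac{52}{7}\right) + 100 = \frac{192}{7} + 100 = \frac{892}{7} \approx 127.43$)
$P - 4286 = \frac{892}{7} - 4286 = - \frac{29110}{7}$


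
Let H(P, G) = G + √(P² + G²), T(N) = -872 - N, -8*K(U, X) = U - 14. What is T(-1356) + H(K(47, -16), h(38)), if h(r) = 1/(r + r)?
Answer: 36785/76 + √393133/152 ≈ 488.14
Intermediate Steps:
h(r) = 1/(2*r)
K(U, X) = 7/4 - U/8 (K(U, X) = -(U - 14)/8 = -(-14 + U)/8 = 7/4 - U/8)
H(P, G) = G + √(G² + P²)
T(-1356) + H(K(47, -16), h(38)) = (-872 - 1*(-1356)) + ((½)/38 + √(((½)/38)² + (7/4 - ⅛*47)²)) = (-872 + 1356) + ((½)*(1/38) + √(((½)*(1/38))² + (7/4 - 47/8)²)) = 484 + (1/76 + √((1/76)² + (-33/8)²)) = 484 + (1/76 + √(1/5776 + 1089/64)) = 484 + (1/76 + √(393133/23104)) = 484 + (1/76 + √393133/152) = 36785/76 + √393133/152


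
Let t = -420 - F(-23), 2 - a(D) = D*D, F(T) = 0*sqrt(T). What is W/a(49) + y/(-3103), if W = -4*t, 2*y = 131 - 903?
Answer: -4287026/7444097 ≈ -0.57590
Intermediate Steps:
F(T) = 0
a(D) = 2 - D**2 (a(D) = 2 - D*D = 2 - D**2)
t = -420 (t = -420 - 1*0 = -420 + 0 = -420)
y = -386 (y = (131 - 903)/2 = (1/2)*(-772) = -386)
W = 1680 (W = -4*(-420) = 1680)
W/a(49) + y/(-3103) = 1680/(2 - 1*49**2) - 386/(-3103) = 1680/(2 - 1*2401) - 386*(-1/3103) = 1680/(2 - 2401) + 386/3103 = 1680/(-2399) + 386/3103 = 1680*(-1/2399) + 386/3103 = -1680/2399 + 386/3103 = -4287026/7444097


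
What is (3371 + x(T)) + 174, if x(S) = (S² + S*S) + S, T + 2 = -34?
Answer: 6101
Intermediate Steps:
T = -36 (T = -2 - 34 = -36)
x(S) = S + 2*S² (x(S) = (S² + S²) + S = 2*S² + S = S + 2*S²)
(3371 + x(T)) + 174 = (3371 - 36*(1 + 2*(-36))) + 174 = (3371 - 36*(1 - 72)) + 174 = (3371 - 36*(-71)) + 174 = (3371 + 2556) + 174 = 5927 + 174 = 6101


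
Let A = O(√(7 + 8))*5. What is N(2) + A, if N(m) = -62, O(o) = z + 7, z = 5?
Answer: -2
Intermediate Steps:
O(o) = 12 (O(o) = 5 + 7 = 12)
A = 60 (A = 12*5 = 60)
N(2) + A = -62 + 60 = -2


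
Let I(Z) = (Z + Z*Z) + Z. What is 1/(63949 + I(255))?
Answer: 1/129484 ≈ 7.7230e-6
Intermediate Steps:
I(Z) = Z² + 2*Z (I(Z) = (Z + Z²) + Z = Z² + 2*Z)
1/(63949 + I(255)) = 1/(63949 + 255*(2 + 255)) = 1/(63949 + 255*257) = 1/(63949 + 65535) = 1/129484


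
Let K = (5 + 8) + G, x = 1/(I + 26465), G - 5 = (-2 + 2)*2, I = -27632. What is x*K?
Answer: -6/389 ≈ -0.015424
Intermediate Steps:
G = 5 (G = 5 + (-2 + 2)*2 = 5 + 0*2 = 5 + 0 = 5)
x = -1/1167 (x = 1/(-27632 + 26465) = 1/(-1167) = -1/1167 ≈ -0.00085690)
K = 18 (K = (5 + 8) + 5 = 13 + 5 = 18)
x*K = -1/1167*18 = -6/389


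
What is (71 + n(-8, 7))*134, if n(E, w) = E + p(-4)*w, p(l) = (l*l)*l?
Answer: -51590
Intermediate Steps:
p(l) = l³ (p(l) = l²*l = l³)
n(E, w) = E - 64*w (n(E, w) = E + (-4)³*w = E - 64*w)
(71 + n(-8, 7))*134 = (71 + (-8 - 64*7))*134 = (71 + (-8 - 448))*134 = (71 - 456)*134 = -385*134 = -51590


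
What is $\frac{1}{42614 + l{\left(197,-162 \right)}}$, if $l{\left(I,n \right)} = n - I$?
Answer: $\frac{1}{42255} \approx 2.3666 \cdot 10^{-5}$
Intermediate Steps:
$\frac{1}{42614 + l{\left(197,-162 \right)}} = \frac{1}{42614 - 359} = \frac{1}{42255}$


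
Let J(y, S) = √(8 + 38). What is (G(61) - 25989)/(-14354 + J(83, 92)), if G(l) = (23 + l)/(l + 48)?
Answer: 6776803303/3743010405 + 944239*√46/7486020810 ≈ 1.8114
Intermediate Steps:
J(y, S) = √46
G(l) = (23 + l)/(48 + l)
(G(61) - 25989)/(-14354 + J(83, 92)) = ((23 + 61)/(48 + 61) - 25989)/(-14354 + √46) = (84/109 - 25989)/(-14354 + √46) = -2832717/(109*(-14354 + √46))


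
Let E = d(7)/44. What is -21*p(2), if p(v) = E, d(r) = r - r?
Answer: 0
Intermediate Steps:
d(r) = 0
E = 0 (E = 0/44 = 0*(1/44) = 0)
p(v) = 0
-21*p(2) = -21*0 = 0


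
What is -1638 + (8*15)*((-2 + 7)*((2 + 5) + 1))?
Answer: 3162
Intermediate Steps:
-1638 + (8*15)*((-2 + 7)*((2 + 5) + 1)) = -1638 + 120*(5*(7 + 1)) = -1638 + 120*(5*8) = -1638 + 120*40 = -1638 + 4800 = 3162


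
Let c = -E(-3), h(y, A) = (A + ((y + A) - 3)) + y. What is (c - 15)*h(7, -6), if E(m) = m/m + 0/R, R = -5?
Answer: 16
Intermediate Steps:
h(y, A) = -3 + 2*A + 2*y (h(y, A) = (A + ((A + y) - 3)) + y = (A + (-3 + A + y)) + y = (-3 + y + 2*A) + y = -3 + 2*A + 2*y)
E(m) = 1 (E(m) = m/m + 0/(-5) = 1 + 0*(-1/5) = 1 + 0 = 1)
c = -1 (c = -1*1 = -1)
(c - 15)*h(7, -6) = (-1 - 15)*(-3 + 2*(-6) + 2*7) = -16*(-3 - 12 + 14) = -16*(-1) = 16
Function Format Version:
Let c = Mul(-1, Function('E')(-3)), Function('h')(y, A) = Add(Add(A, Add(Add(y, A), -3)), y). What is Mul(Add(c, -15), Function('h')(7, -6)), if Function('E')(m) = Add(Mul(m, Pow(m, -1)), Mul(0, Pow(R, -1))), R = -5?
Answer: 16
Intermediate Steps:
Function('h')(y, A) = Add(-3, Mul(2, A), Mul(2, y)) (Function('h')(y, A) = Add(Add(A, Add(Add(A, y), -3)), y) = Add(Add(A, Add(-3, A, y)), y) = Add(Add(-3, y, Mul(2, A)), y) = Add(-3, Mul(2, A), Mul(2, y)))
Function('E')(m) = 1 (Function('E')(m) = Add(Mul(m, Pow(m, -1)), Mul(0, Pow(-5, -1))) = Add(1, Mul(0, Rational(-1, 5))) = Add(1, 0) = 1)
c = -1 (c = Mul(-1, 1) = -1)
Mul(Add(c, -15), Function('h')(7, -6)) = Mul(Add(-1, -15), Add(-3, Mul(2, -6), Mul(2, 7))) = Mul(-16, Add(-3, -12, 14)) = Mul(-16, -1) = 16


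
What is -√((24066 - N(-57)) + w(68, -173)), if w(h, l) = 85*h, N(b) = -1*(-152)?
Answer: -7*√606 ≈ -172.32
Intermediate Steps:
N(b) = 152
-√((24066 - N(-57)) + w(68, -173)) = -√((24066 - 1*152) + 85*68) = -√((24066 - 152) + 5780) = -√(23914 + 5780) = -√29694 = -7*√606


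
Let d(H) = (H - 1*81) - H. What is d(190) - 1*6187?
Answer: -6268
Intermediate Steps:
d(H) = -81 (d(H) = (H - 81) - H = (-81 + H) - H = -81)
d(190) - 1*6187 = -81 - 1*6187 = -81 - 6187 = -6268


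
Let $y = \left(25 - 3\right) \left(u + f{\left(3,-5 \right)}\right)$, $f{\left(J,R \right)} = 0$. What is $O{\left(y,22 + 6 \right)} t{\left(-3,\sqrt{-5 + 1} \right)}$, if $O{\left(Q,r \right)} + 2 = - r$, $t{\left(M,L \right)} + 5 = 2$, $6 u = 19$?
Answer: $90$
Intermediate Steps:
$u = \frac{19}{6}$ ($u = \frac{1}{6} \cdot 19 = \frac{19}{6} \approx 3.1667$)
$t{\left(M,L \right)} = -3$ ($t{\left(M,L \right)} = -5 + 2 = -3$)
$y = \frac{209}{3}$ ($y = \left(25 - 3\right) \left(\frac{19}{6} + 0\right) = 22 \cdot \frac{19}{6} = \frac{209}{3} \approx 69.667$)
$O{\left(Q,r \right)} = -2 - r$
$O{\left(y,22 + 6 \right)} t{\left(-3,\sqrt{-5 + 1} \right)} = \left(-2 - \left(22 + 6\right)\right) \left(-3\right) = \left(-2 - 28\right) \left(-3\right) = \left(-30\right) \left(-3\right) = 90$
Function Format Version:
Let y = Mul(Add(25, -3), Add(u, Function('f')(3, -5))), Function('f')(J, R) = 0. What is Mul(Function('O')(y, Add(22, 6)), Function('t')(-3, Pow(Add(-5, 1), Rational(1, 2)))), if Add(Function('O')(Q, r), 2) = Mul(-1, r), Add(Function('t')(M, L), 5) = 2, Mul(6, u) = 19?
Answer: 90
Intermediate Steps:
u = Rational(19, 6) (u = Mul(Rational(1, 6), 19) = Rational(19, 6) ≈ 3.1667)
Function('t')(M, L) = -3 (Function('t')(M, L) = Add(-5, 2) = -3)
y = Rational(209, 3) (y = Mul(Add(25, -3), Add(Rational(19, 6), 0)) = Mul(22, Rational(19, 6)) = Rational(209, 3) ≈ 69.667)
Function('O')(Q, r) = Add(-2, Mul(-1, r))
Mul(Function('O')(y, Add(22, 6)), Function('t')(-3, Pow(Add(-5, 1), Rational(1, 2)))) = Mul(Add(-2, Mul(-1, Add(22, 6))), -3) = Mul(Add(-2, Mul(-1, 28)), -3) = Mul(Add(-2, -28), -3) = Mul(-30, -3) = 90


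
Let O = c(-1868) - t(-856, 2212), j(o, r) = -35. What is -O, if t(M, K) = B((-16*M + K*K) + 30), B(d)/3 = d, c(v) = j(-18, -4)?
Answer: 14720045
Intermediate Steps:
c(v) = -35
B(d) = 3*d
t(M, K) = 90 - 48*M + 3*K² (t(M, K) = 3*((-16*M + K*K) + 30) = 3*((-16*M + K²) + 30) = 3*((K² - 16*M) + 30) = 3*(30 + K² - 16*M) = 90 - 48*M + 3*K²)
O = -14720045 (O = -35 - (90 - 48*(-856) + 3*2212²) = -35 - (90 + 41088 + 3*4892944) = -35 - (90 + 41088 + 14678832) = -35 - 1*14720010 = -35 - 14720010 = -14720045)
-O = -1*(-14720045) = 14720045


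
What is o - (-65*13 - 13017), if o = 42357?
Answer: 56219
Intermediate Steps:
o - (-65*13 - 13017) = 42357 - (-65*13 - 13017) = 42357 - (-845 - 13017) = 42357 - 1*(-13862) = 42357 + 13862 = 56219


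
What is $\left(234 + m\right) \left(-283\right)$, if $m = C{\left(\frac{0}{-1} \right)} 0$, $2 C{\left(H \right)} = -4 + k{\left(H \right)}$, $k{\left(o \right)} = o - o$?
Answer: $-66222$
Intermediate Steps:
$k{\left(o \right)} = 0$
$C{\left(H \right)} = -2$ ($C{\left(H \right)} = \frac{-4 + 0}{2} = \frac{1}{2} \left(-4\right) = -2$)
$m = 0$ ($m = \left(-2\right) 0 = 0$)
$\left(234 + m\right) \left(-283\right) = \left(234 + 0\right) \left(-283\right) = 234 \left(-283\right) = -66222$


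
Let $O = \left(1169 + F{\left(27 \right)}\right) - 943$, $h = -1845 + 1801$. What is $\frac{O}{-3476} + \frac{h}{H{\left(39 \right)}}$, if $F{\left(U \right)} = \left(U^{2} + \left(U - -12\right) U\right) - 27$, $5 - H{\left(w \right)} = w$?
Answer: $\frac{42795}{59092} \approx 0.72421$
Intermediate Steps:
$H{\left(w \right)} = 5 - w$
$F{\left(U \right)} = -27 + U^{2} + U \left(12 + U\right)$ ($F{\left(U \right)} = \left(U^{2} + \left(U + 12\right) U\right) - 27 = \left(U^{2} + \left(12 + U\right) U\right) - 27 = \left(U^{2} + U \left(12 + U\right)\right) - 27 = -27 + U^{2} + U \left(12 + U\right)$)
$h = -44$
$O = 1981$ ($O = \left(1169 + \left(-27 + 2 \cdot 27^{2} + 12 \cdot 27\right)\right) - 943 = \left(1169 + \left(-27 + 2 \cdot 729 + 324\right)\right) - 943 = \left(1169 + \left(-27 + 1458 + 324\right)\right) - 943 = \left(1169 + 1755\right) - 943 = 2924 - 943 = 1981$)
$\frac{O}{-3476} + \frac{h}{H{\left(39 \right)}} = \frac{1981}{-3476} - \frac{44}{5 - 39} = 1981 \left(- \frac{1}{3476}\right) - \frac{44}{5 - 39} = - \frac{1981}{3476} - \frac{44}{-34} = - \frac{1981}{3476} - - \frac{22}{17} = - \frac{1981}{3476} + \frac{22}{17} = \frac{42795}{59092}$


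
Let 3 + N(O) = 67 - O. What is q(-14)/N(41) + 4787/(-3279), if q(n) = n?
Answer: -156007/75417 ≈ -2.0686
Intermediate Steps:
N(O) = 64 - O (N(O) = -3 + (67 - O) = 64 - O)
q(-14)/N(41) + 4787/(-3279) = -14/(64 - 1*41) + 4787/(-3279) = -14/(64 - 41) + 4787*(-1/3279) = -14/23 - 4787/3279 = -156007/75417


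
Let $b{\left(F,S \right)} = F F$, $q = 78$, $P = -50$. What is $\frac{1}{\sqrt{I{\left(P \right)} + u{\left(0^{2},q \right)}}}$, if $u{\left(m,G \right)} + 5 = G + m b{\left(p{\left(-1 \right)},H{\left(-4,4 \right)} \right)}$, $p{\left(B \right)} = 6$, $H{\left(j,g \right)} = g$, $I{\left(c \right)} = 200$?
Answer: $\frac{\sqrt{273}}{273} \approx 0.060523$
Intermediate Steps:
$b{\left(F,S \right)} = F^{2}$
$u{\left(m,G \right)} = -5 + G + 36 m$ ($u{\left(m,G \right)} = -5 + \left(G + m 6^{2}\right) = -5 + \left(G + m 36\right) = -5 + \left(G + 36 m\right) = -5 + G + 36 m$)
$\frac{1}{\sqrt{I{\left(P \right)} + u{\left(0^{2},q \right)}}} = \frac{1}{\sqrt{200 + \left(-5 + 78 + 36 \cdot 0^{2}\right)}} = \frac{1}{\sqrt{200 + \left(-5 + 78 + 36 \cdot 0\right)}} = \frac{1}{\sqrt{200 + \left(-5 + 78 + 0\right)}} = \frac{1}{\sqrt{200 + 73}} = \frac{1}{\sqrt{273}} = \frac{\sqrt{273}}{273}$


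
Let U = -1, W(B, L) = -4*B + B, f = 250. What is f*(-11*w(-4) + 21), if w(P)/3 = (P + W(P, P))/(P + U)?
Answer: 18450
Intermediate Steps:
W(B, L) = -3*B
w(P) = -6*P/(-1 + P) (w(P) = 3*((P - 3*P)/(P - 1)) = 3*((-2*P)/(-1 + P)) = 3*(-2*P/(-1 + P)) = -6*P/(-1 + P))
f*(-11*w(-4) + 21) = 250*(-(-66)*(-4)/(-1 - 4) + 21) = 250*(-(-66)*(-4)/(-5) + 21) = 250*(-(-66)*(-4)*(-1)/5 + 21) = 250*(-11*(-24/5) + 21) = 250*(264/5 + 21) = 250*(369/5) = 18450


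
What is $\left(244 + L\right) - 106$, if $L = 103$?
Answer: $241$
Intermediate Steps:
$\left(244 + L\right) - 106 = \left(244 + 103\right) - 106 = 347 - 106 = 241$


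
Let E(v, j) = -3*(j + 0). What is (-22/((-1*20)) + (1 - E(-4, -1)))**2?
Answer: 81/100 ≈ 0.81000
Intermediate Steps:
E(v, j) = -3*j
(-22/((-1*20)) + (1 - E(-4, -1)))**2 = (-22/((-1*20)) + (1 - (-3)*(-1)))**2 = (-22/(-20) + (1 - 1*3))**2 = (-22*(-1/20) + (1 - 3))**2 = (11/10 - 2)**2 = (-9/10)**2 = 81/100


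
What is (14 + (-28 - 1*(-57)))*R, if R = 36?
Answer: 1548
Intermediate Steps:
(14 + (-28 - 1*(-57)))*R = (14 + (-28 - 1*(-57)))*36 = (14 + (-28 + 57))*36 = (14 + 29)*36 = 43*36 = 1548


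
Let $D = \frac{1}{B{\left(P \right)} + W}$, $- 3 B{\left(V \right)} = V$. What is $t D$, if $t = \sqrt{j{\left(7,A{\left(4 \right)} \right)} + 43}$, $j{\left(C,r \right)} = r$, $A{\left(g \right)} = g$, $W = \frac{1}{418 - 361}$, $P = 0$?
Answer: $57 \sqrt{47} \approx 390.77$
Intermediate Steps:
$B{\left(V \right)} = - \frac{V}{3}$
$W = \frac{1}{57} \approx 0.017544$
$D = 57$ ($D = \frac{1}{\left(- \frac{1}{3}\right) 0 + \frac{1}{57}} = \frac{1}{0 + \frac{1}{57}} = \frac{1}{\frac{1}{57}} = 57$)
$t = \sqrt{47}$ ($t = \sqrt{4 + 43} = \sqrt{47} \approx 6.8557$)
$t D = \sqrt{47} \cdot 57 = 57 \sqrt{47}$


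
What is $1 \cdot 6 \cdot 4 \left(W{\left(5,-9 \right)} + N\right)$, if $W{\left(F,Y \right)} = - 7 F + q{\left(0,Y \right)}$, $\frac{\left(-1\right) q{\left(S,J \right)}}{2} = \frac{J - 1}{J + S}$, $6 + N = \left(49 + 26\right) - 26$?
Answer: $\frac{416}{3} \approx 138.67$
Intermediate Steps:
$N = 43$ ($N = -6 + \left(\left(49 + 26\right) - 26\right) = -6 + \left(75 - 26\right) = -6 + 49 = 43$)
$q{\left(S,J \right)} = - \frac{2 \left(-1 + J\right)}{J + S}$ ($q{\left(S,J \right)} = - 2 \frac{J - 1}{J + S} = - 2 \frac{-1 + J}{J + S} = - \frac{2 \left(-1 + J\right)}{J + S}$)
$W{\left(F,Y \right)} = - 7 F + \frac{2 \left(1 - Y\right)}{Y}$ ($W{\left(F,Y \right)} = - 7 F + \frac{2 \left(1 - Y\right)}{Y + 0} = - 7 F + \frac{2 \left(1 - Y\right)}{Y}$)
$1 \cdot 6 \cdot 4 \left(W{\left(5,-9 \right)} + N\right) = 1 \cdot 6 \cdot 4 \left(\left(-2 - 35 + \frac{2}{-9}\right) + 43\right) = 6 \cdot 4 \left(\left(-2 - 35 + 2 \left(- \frac{1}{9}\right)\right) + 43\right) = 24 \left(\left(-2 - 35 - \frac{2}{9}\right) + 43\right) = 24 \left(- \frac{335}{9} + 43\right) = 24 \cdot \frac{52}{9} = \frac{416}{3}$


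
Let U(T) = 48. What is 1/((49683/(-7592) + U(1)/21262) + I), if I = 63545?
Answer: 80710552/5128224029075 ≈ 1.5739e-5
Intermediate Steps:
1/((49683/(-7592) + U(1)/21262) + I) = 1/((49683/(-7592) + 48/21262) + 63545) = 1/((49683*(-1/7592) + 48*(1/21262)) + 63545) = 1/((-49683/7592 + 24/10631) + 63545) = 1/(-527997765/80710552 + 63545) = 1/(5128224029075/80710552) = 80710552/5128224029075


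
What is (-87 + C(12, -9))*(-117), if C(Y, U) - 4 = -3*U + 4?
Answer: 6084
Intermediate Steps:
C(Y, U) = 8 - 3*U (C(Y, U) = 4 + (-3*U + 4) = 4 + (4 - 3*U) = 8 - 3*U)
(-87 + C(12, -9))*(-117) = (-87 + (8 - 3*(-9)))*(-117) = (-87 + (8 + 27))*(-117) = (-87 + 35)*(-117) = -52*(-117) = 6084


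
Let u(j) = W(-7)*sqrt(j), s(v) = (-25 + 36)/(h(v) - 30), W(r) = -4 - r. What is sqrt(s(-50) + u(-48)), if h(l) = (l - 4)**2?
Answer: sqrt(31746 + 99947952*I*sqrt(3))/2886 ≈ 3.224 + 3.2234*I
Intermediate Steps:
h(l) = (-4 + l)**2
s(v) = 11/(-30 + (-4 + v)**2) (s(v) = (-25 + 36)/((-4 + v)**2 - 30) = 11/(-30 + (-4 + v)**2))
u(j) = 3*sqrt(j) (u(j) = (-4 - 1*(-7))*sqrt(j) = (-4 + 7)*sqrt(j) = 3*sqrt(j))
sqrt(s(-50) + u(-48)) = sqrt(11/(-30 + (-4 - 50)**2) + 3*sqrt(-48)) = sqrt(11/(-30 + (-54)**2) + 3*(4*I*sqrt(3))) = sqrt(11/(-30 + 2916) + 12*I*sqrt(3)) = sqrt(11/2886 + 12*I*sqrt(3))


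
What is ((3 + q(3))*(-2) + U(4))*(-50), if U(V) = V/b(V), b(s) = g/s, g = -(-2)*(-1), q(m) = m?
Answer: 1000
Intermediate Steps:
g = -2 (g = -1*2 = -2)
b(s) = -2/s
U(V) = -V²/2 (U(V) = V/((-2/V)) = V*(-V/2) = -V²/2)
((3 + q(3))*(-2) + U(4))*(-50) = ((3 + 3)*(-2) - ½*4²)*(-50) = (6*(-2) - ½*16)*(-50) = (-12 - 8)*(-50) = -20*(-50) = 1000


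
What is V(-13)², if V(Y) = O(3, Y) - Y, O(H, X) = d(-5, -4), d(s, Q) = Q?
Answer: 81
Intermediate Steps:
O(H, X) = -4
V(Y) = -4 - Y
V(-13)² = (-4 - 1*(-13))² = (-4 + 13)² = 9² = 81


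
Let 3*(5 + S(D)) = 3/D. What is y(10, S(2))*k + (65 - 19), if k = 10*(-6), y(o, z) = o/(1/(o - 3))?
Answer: -4154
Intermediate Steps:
S(D) = -5 + 1/D (S(D) = -5 + (3/D)/3 = -5 + 1/D)
y(o, z) = o*(-3 + o) (y(o, z) = o/(1/(-3 + o)) = o*(-3 + o))
k = -60
y(10, S(2))*k + (65 - 19) = (10*(-3 + 10))*(-60) + (65 - 19) = (10*7)*(-60) + 46 = 70*(-60) + 46 = -4200 + 46 = -4154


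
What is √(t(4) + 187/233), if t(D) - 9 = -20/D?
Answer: √260727/233 ≈ 2.1915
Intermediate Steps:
t(D) = 9 - 20/D
√(t(4) + 187/233) = √((9 - 20/4) + 187/233) = √((9 - 20*¼) + 187*(1/233)) = √((9 - 5) + 187/233) = √(4 + 187/233) = √(1119/233) = √260727/233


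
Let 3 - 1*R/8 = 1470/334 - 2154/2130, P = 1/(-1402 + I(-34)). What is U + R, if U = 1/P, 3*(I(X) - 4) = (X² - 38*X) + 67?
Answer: -100094323/177855 ≈ -562.79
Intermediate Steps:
I(X) = 79/3 - 38*X/3 + X²/3 (I(X) = 4 + ((X² - 38*X) + 67)/3 = 4 + (67 + X² - 38*X)/3 = 4 + (67/3 - 38*X/3 + X²/3) = 79/3 - 38*X/3 + X²/3)
P = -3/1679 (P = 1/(-1402 + (79/3 - 38/3*(-34) + (⅓)*(-34)²)) = 1/(-1402 + (79/3 + 1292/3 + (⅓)*1156)) = 1/(-1402 + (79/3 + 1292/3 + 1156/3)) = 1/(-1402 + 2527/3) = 1/(-1679/3) = -3/1679 ≈ -0.0017868)
U = -1679/3 (U = 1/(-3/1679) = -1679/3 ≈ -559.67)
R = -184936/59285 (R = 24 - 8*(1470/334 - 2154/2130) = 24 - 8*(1470*(1/334) - 2154*1/2130) = 24 - 8*(735/167 - 359/355) = 24 - 8*200972/59285 = 24 - 1607776/59285 = -184936/59285 ≈ -3.1194)
U + R = -1679/3 - 184936/59285 = -100094323/177855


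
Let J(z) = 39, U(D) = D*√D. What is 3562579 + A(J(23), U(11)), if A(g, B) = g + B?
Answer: 3562618 + 11*√11 ≈ 3.5627e+6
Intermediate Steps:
U(D) = D^(3/2)
A(g, B) = B + g
3562579 + A(J(23), U(11)) = 3562579 + (11^(3/2) + 39) = 3562579 + (11*√11 + 39) = 3562579 + (39 + 11*√11) = 3562618 + 11*√11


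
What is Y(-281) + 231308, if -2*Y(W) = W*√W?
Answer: 231308 + 281*I*√281/2 ≈ 2.3131e+5 + 2355.2*I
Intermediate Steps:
Y(W) = -W^(3/2)/2 (Y(W) = -W*√W/2 = -W^(3/2)/2)
Y(-281) + 231308 = -(-281)*I*√281/2 + 231308 = 281*I*√281/2 + 231308 = 231308 + 281*I*√281/2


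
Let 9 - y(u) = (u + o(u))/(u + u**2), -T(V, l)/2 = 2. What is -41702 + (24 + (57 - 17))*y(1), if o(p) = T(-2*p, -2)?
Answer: -41030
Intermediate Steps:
T(V, l) = -4 (T(V, l) = -2*2 = -4)
o(p) = -4
y(u) = 9 - (-4 + u)/(u + u**2) (y(u) = 9 - (u - 4)/(u + u**2) = 9 - (-4 + u)/(u + u**2))
-41702 + (24 + (57 - 17))*y(1) = -41702 + (24 + (57 - 17))*((4 + 8*1 + 9*1**2)/(1*(1 + 1))) = -41702 + (24 + 40)*(1*(4 + 8 + 9*1)/2) = -41702 + 64*(1*(1/2)*(4 + 8 + 9)) = -41702 + 64*(1*(1/2)*21) = -41702 + 64*(21/2) = -41702 + 672 = -41030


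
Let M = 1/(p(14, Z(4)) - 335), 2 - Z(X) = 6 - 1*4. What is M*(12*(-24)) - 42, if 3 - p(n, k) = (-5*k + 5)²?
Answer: -4902/119 ≈ -41.193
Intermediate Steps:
Z(X) = 0 (Z(X) = 2 - (6 - 1*4) = 2 - (6 - 4) = 2 - 1*2 = 2 - 2 = 0)
p(n, k) = 3 - (5 - 5*k)² (p(n, k) = 3 - (-5*k + 5)² = 3 - (5 - 5*k)²)
M = -1/357 (M = 1/((3 - 25*(-1 + 0)²) - 335) = 1/((3 - 25*(-1)²) - 335) = 1/((3 - 25*1) - 335) = 1/((3 - 25) - 335) = 1/(-22 - 335) = 1/(-357) = -1/357 ≈ -0.0028011)
M*(12*(-24)) - 42 = -4*(-24)/119 - 42 = -1/357*(-288) - 42 = 96/119 - 42 = -4902/119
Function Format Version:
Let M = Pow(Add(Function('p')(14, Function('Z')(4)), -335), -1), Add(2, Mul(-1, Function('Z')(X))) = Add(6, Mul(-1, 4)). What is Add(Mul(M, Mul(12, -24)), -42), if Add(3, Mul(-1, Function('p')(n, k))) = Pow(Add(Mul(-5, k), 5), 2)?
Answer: Rational(-4902, 119) ≈ -41.193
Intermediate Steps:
Function('Z')(X) = 0 (Function('Z')(X) = Add(2, Mul(-1, Add(6, Mul(-1, 4)))) = Add(2, Mul(-1, Add(6, -4))) = Add(2, Mul(-1, 2)) = Add(2, -2) = 0)
Function('p')(n, k) = Add(3, Mul(-1, Pow(Add(5, Mul(-5, k)), 2))) (Function('p')(n, k) = Add(3, Mul(-1, Pow(Add(Mul(-5, k), 5), 2))) = Add(3, Mul(-1, Pow(Add(5, Mul(-5, k)), 2))))
M = Rational(-1, 357) (M = Pow(Add(Add(3, Mul(-25, Pow(Add(-1, 0), 2))), -335), -1) = Pow(Add(Add(3, Mul(-25, Pow(-1, 2))), -335), -1) = Pow(Add(Add(3, Mul(-25, 1)), -335), -1) = Pow(Add(Add(3, -25), -335), -1) = Pow(Add(-22, -335), -1) = Pow(-357, -1) = Rational(-1, 357) ≈ -0.0028011)
Add(Mul(M, Mul(12, -24)), -42) = Add(Mul(Rational(-1, 357), Mul(12, -24)), -42) = Add(Mul(Rational(-1, 357), -288), -42) = Add(Rational(96, 119), -42) = Rational(-4902, 119)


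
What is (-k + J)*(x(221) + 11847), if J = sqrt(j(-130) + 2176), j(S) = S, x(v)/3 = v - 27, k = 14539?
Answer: -180705231 + 12429*sqrt(2046) ≈ -1.8014e+8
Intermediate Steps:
x(v) = -81 + 3*v (x(v) = 3*(v - 27) = 3*(-27 + v) = -81 + 3*v)
J = sqrt(2046) (J = sqrt(-130 + 2176) = sqrt(2046) ≈ 45.233)
(-k + J)*(x(221) + 11847) = (-1*14539 + sqrt(2046))*((-81 + 3*221) + 11847) = (-14539 + sqrt(2046))*((-81 + 663) + 11847) = (-14539 + sqrt(2046))*(582 + 11847) = (-14539 + sqrt(2046))*12429 = -180705231 + 12429*sqrt(2046)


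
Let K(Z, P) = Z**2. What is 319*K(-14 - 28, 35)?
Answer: 562716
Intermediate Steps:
319*K(-14 - 28, 35) = 319*(-14 - 28)**2 = 319*(-42)**2 = 319*1764 = 562716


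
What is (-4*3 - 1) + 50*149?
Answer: 7437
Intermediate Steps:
(-4*3 - 1) + 50*149 = (-12 - 1) + 7450 = -13 + 7450 = 7437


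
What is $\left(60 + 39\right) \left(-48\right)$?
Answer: $-4752$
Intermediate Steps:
$\left(60 + 39\right) \left(-48\right) = 99 \left(-48\right) = -4752$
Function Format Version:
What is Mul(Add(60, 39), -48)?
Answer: -4752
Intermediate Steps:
Mul(Add(60, 39), -48) = Mul(99, -48) = -4752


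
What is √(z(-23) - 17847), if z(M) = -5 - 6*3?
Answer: I*√17870 ≈ 133.68*I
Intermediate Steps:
z(M) = -23 (z(M) = -5 - 18 = -23)
√(z(-23) - 17847) = √(-23 - 17847) = √(-17870) = I*√17870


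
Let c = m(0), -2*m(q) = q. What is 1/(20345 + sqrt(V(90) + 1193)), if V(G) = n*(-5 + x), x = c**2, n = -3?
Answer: 20345/413917817 - 2*sqrt(302)/413917817 ≈ 4.9068e-5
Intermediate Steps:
m(q) = -q/2
c = 0 (c = -1/2*0 = 0)
x = 0 (x = 0**2 = 0)
V(G) = 15 (V(G) = -3*(-5 + 0) = -3*(-5) = 15)
1/(20345 + sqrt(V(90) + 1193)) = 1/(20345 + sqrt(15 + 1193)) = 1/(20345 + sqrt(1208)) = 1/(20345 + 2*sqrt(302))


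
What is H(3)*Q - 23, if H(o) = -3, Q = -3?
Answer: -14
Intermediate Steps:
H(3)*Q - 23 = -3*(-3) - 23 = 9 - 23 = -14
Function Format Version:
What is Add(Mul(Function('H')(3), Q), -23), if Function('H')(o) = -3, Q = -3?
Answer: -14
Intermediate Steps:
Add(Mul(Function('H')(3), Q), -23) = Add(Mul(-3, -3), -23) = Add(9, -23) = -14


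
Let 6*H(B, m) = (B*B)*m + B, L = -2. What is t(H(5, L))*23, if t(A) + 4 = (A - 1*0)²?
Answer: 4807/4 ≈ 1201.8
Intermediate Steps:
H(B, m) = B/6 + m*B²/6 (H(B, m) = ((B*B)*m + B)/6 = (B²*m + B)/6 = (m*B² + B)/6 = (B + m*B²)/6 = B/6 + m*B²/6)
t(A) = -4 + A² (t(A) = -4 + (A - 1*0)² = -4 + (A + 0)² = -4 + A²)
t(H(5, L))*23 = (-4 + ((⅙)*5*(1 + 5*(-2)))²)*23 = (-4 + ((⅙)*5*(1 - 10))²)*23 = (-4 + ((⅙)*5*(-9))²)*23 = (-4 + (-15/2)²)*23 = (-4 + 225/4)*23 = (209/4)*23 = 4807/4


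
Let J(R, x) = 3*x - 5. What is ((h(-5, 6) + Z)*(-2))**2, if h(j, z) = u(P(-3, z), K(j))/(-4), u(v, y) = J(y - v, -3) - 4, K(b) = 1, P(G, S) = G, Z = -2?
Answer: 25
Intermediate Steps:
J(R, x) = -5 + 3*x
u(v, y) = -18 (u(v, y) = (-5 + 3*(-3)) - 4 = (-5 - 9) - 4 = -14 - 4 = -18)
h(j, z) = 9/2 (h(j, z) = -18/(-4) = -18*(-1/4) = 9/2)
((h(-5, 6) + Z)*(-2))**2 = ((9/2 - 2)*(-2))**2 = ((5/2)*(-2))**2 = (-5)**2 = 25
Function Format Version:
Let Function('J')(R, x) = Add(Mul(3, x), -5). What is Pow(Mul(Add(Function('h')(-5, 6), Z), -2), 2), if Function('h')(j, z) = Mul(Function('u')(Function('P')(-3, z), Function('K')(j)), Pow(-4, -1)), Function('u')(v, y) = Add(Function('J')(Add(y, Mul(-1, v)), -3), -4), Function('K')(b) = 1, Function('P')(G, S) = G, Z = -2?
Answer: 25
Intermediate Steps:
Function('J')(R, x) = Add(-5, Mul(3, x))
Function('u')(v, y) = -18 (Function('u')(v, y) = Add(Add(-5, Mul(3, -3)), -4) = Add(Add(-5, -9), -4) = Add(-14, -4) = -18)
Function('h')(j, z) = Rational(9, 2) (Function('h')(j, z) = Mul(-18, Pow(-4, -1)) = Mul(-18, Rational(-1, 4)) = Rational(9, 2))
Pow(Mul(Add(Function('h')(-5, 6), Z), -2), 2) = Pow(Mul(Add(Rational(9, 2), -2), -2), 2) = Pow(Mul(Rational(5, 2), -2), 2) = Pow(-5, 2) = 25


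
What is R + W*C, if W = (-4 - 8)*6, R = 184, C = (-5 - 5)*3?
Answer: 2344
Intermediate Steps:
C = -30 (C = -10*3 = -30)
W = -72 (W = -12*6 = -72)
R + W*C = 184 - 72*(-30) = 184 + 2160 = 2344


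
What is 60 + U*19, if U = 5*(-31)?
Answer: -2885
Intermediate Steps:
U = -155
60 + U*19 = 60 - 155*19 = 60 - 2945 = -2885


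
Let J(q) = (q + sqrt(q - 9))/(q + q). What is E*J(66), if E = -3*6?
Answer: -9 - 3*sqrt(57)/22 ≈ -10.030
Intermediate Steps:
E = -18
J(q) = (q + sqrt(-9 + q))/(2*q) (J(q) = (q + sqrt(-9 + q))/((2*q)) = (q + sqrt(-9 + q))*(1/(2*q)) = (q + sqrt(-9 + q))/(2*q))
E*J(66) = -9*(66 + sqrt(-9 + 66))/66 = -9*(66 + sqrt(57))/66 = -18*(1/2 + sqrt(57)/132) = -9 - 3*sqrt(57)/22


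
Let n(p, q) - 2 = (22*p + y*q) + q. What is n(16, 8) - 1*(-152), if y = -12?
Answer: 418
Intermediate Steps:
n(p, q) = 2 - 11*q + 22*p (n(p, q) = 2 + ((22*p - 12*q) + q) = 2 + ((-12*q + 22*p) + q) = 2 + (-11*q + 22*p) = 2 - 11*q + 22*p)
n(16, 8) - 1*(-152) = (2 - 11*8 + 22*16) - 1*(-152) = (2 - 88 + 352) + 152 = 266 + 152 = 418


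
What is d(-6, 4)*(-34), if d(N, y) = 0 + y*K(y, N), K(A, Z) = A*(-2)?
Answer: 1088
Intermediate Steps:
K(A, Z) = -2*A
d(N, y) = -2*y**2 (d(N, y) = 0 + y*(-2*y) = 0 - 2*y**2 = -2*y**2)
d(-6, 4)*(-34) = -2*4**2*(-34) = -2*16*(-34) = -32*(-34) = 1088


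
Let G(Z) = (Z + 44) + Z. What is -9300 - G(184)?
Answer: -9712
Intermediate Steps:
G(Z) = 44 + 2*Z (G(Z) = (44 + Z) + Z = 44 + 2*Z)
-9300 - G(184) = -9300 - (44 + 2*184) = -9300 - (44 + 368) = -9300 - 1*412 = -9300 - 412 = -9712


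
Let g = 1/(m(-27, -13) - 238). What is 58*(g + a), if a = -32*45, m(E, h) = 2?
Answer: -9855389/118 ≈ -83520.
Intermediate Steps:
a = -1440
g = -1/236 (g = 1/(2 - 238) = 1/(-236) = -1/236 ≈ -0.0042373)
58*(g + a) = 58*(-1/236 - 1440) = 58*(-339841/236) = -9855389/118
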